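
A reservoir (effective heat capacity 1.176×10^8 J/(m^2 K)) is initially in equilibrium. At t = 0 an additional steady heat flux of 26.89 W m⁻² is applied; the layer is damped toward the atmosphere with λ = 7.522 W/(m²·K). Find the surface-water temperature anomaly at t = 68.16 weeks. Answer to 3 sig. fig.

Areal heat capacity C = 1.176×10^8 J/(m^2 K) (given).
τ = C / λ = 1.18×10^8 / 7.522 = 1.56×10^7 s.
Equilibrium anomaly ΔT_eq = F / λ = 26.89 / 7.522 = 3.57 K.
t = 68.16 weeks = 4.12×10^7 s, so t/τ = 2.64.
ΔT(t) = ΔT_eq (1 − e^(−t/τ)) = 3.57 × (1 − e^−2.64) = 3.32 K.

3.32 K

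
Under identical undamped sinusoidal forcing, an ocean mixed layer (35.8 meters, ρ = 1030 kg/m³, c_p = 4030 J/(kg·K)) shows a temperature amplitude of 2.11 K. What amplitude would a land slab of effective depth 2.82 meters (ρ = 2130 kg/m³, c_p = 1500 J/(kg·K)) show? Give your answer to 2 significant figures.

35 K

C_ocean = 1.49×10^8 J/(m²·K); C_land = 9.01×10^6 J/(m²·K).
A ∝ 1/C ⇒ A_land = A_ocean × C_ocean/C_land = 2.11 × 16.5 = 34.8 K.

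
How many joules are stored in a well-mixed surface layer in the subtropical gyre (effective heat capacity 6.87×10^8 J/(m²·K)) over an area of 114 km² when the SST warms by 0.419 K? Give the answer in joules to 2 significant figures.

3.3×10^16 J

Areal heat capacity C = 6.87×10^8 J/(m²·K) (given).
Heat per unit area: q = C ΔT = 6.87×10^8 × 0.419 = 2.88×10^8 J/m².
Total heat: Q = q × A = 2.88×10^8 × (114 × 10⁶ m²) = 3.28×10^16 J.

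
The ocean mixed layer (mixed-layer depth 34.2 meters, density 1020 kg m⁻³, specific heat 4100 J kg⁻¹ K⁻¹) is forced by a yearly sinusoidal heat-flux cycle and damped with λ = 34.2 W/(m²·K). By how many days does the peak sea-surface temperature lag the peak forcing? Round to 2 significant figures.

Areal heat capacity C = ρ c_p D = 1020 × 4100 × 34.2 = 1.43×10^8 J/(m²·K).
ω = 2π / 3.15×10^7 s = 1.99×10^-7 s⁻¹.
Phase lag φ = arctan(Cω/λ) = arctan(28.5/34.2) = 0.695 rad.
Time lag = φ / ω = 0.695 / 1.99×10^-7 = 3.49×10^6 s = 40.4 days.

40 days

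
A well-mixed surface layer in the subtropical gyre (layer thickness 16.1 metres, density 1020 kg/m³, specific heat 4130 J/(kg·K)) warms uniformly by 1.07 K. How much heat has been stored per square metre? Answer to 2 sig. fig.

Areal heat capacity C = ρ c_p D = 1020 × 4130 × 16.1 = 6.78×10^7 J/(m²·K).
ΔQ = C ΔT = 6.78×10^7 × 1.07 = 7.26×10^7 J/m².

7.3×10^7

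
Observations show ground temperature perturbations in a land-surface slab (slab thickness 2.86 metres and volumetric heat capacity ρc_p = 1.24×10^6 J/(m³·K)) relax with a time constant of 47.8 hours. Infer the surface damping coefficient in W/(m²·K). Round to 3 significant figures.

20.6

Areal heat capacity C = ρc_p × D = 1.24×10^6 × 2.86 = 3.55×10^6 J/(m^2 K).
τ = 47.8 hours = 1.72×10^5 s.
λ = C / τ = 3.55×10^6 / 1.72×10^5 = 20.6 W/(m²·K).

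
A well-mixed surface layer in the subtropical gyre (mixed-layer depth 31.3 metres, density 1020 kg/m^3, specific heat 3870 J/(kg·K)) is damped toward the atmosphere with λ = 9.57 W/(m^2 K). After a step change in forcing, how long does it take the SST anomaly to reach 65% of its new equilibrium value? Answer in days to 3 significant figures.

157 days

Areal heat capacity C = ρ c_p D = 1020 × 3870 × 31.3 = 1.24×10^8 J/(m^2 K).
τ = C / λ = 1.24×10^8 / 9.57 = 1.29×10^7 s.
Fraction reached: 1 − e^(−t/τ) = 0.65 ⇒ t = −τ ln(1 − 0.65) = τ × 1.05.
t = 1.36×10^7 s = 157 days.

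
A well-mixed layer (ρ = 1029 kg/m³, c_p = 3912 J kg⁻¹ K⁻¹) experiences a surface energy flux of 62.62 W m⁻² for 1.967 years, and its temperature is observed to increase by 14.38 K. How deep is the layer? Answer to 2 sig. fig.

Heat input Q = F Δt = 62.62 × 6.21×10^7 s = 3.89×10^9 J/m².
Required areal heat capacity C = Q / ΔT = 2.70×10^8 J/(m²·K).
Depth D = C / (ρ c_p) = 2.70×10^8 / (1029 × 3912) = 67.2 m.

67 m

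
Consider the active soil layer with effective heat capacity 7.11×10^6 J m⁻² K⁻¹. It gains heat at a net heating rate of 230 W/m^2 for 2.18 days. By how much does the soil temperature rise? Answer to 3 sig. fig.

6.09 K

Areal heat capacity C = 7.11×10^6 J m⁻² K⁻¹ (given).
Net heat input Q = F Δt = 230 × (2.18 days × 86400 s/day) = 4.33×10^7 J/m².
ΔT = Q / C = 4.33×10^7 / 7.11×10^6 = 6.09 K.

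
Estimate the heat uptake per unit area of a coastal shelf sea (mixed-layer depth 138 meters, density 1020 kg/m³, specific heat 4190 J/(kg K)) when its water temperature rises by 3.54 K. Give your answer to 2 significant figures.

Areal heat capacity C = ρ c_p D = 1020 × 4190 × 138 = 5.90×10^8 J/(m^2 K).
ΔQ = C ΔT = 5.90×10^8 × 3.54 = 2.09×10^9 J/m².

2.1×10^9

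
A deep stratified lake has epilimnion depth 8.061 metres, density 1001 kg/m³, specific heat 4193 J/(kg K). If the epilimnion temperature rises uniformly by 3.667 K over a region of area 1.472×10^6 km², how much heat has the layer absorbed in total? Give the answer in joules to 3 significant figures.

1.83×10^20 J

Areal heat capacity C = ρ c_p D = 1001 × 4193 × 8.061 = 3.38×10^7 J m⁻² K⁻¹.
Heat per unit area: q = C ΔT = 3.38×10^7 × 3.667 = 1.24×10^8 J/m².
Total heat: Q = q × A = 1.24×10^8 × (1.472×10^6 × 10⁶ m²) = 1.83×10^20 J.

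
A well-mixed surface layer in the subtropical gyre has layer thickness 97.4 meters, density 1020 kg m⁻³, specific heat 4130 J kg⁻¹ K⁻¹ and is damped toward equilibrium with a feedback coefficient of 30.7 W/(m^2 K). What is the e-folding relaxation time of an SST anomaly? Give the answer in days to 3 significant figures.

Areal heat capacity C = ρ c_p D = 1020 × 4130 × 97.4 = 4.10×10^8 J/(m^2 K).
Relaxation time τ = C / λ = 4.10×10^8 / 30.7 = 1.34×10^7 s.
In days: 1.34×10^7 s / (86400 s/day) = 155 days.

155 days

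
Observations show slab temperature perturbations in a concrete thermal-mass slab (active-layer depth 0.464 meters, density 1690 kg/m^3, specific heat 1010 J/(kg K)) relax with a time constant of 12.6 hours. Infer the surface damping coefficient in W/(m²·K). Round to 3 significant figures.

Areal heat capacity C = ρ c_p D = 1690 × 1010 × 0.464 = 7.92×10^5 J m⁻² K⁻¹.
τ = 12.6 hours = 45400 s.
λ = C / τ = 7.92×10^5 / 45400 = 17.5 W/(m²·K).

17.5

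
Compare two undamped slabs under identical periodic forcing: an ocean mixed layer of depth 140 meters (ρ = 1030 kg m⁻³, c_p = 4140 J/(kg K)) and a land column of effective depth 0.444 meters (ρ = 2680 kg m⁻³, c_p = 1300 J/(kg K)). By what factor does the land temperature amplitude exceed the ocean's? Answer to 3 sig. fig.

C_ocean = 1030 × 4140 × 140 = 5.97×10^8 J/(m²·K).
C_land = 2680 × 1300 × 0.444 = 1.55×10^6 J/(m²·K).
Undamped amplitude ∝ 1/C, so A_land/A_ocean = C_ocean/C_land = 386.

386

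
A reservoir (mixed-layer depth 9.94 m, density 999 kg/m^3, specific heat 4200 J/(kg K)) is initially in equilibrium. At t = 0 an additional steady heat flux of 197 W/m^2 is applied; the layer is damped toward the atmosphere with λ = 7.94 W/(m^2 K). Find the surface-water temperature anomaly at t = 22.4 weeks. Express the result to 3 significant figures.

Areal heat capacity C = ρ c_p D = 999 × 4200 × 9.94 = 4.17×10^7 J m⁻² K⁻¹.
τ = C / λ = 4.17×10^7 / 7.94 = 5.25×10^6 s.
Equilibrium anomaly ΔT_eq = F / λ = 197 / 7.94 = 24.8 K.
t = 22.4 weeks = 1.35×10^7 s, so t/τ = 2.58.
ΔT(t) = ΔT_eq (1 − e^(−t/τ)) = 24.8 × (1 − e^−2.58) = 22.9 K.

22.9 K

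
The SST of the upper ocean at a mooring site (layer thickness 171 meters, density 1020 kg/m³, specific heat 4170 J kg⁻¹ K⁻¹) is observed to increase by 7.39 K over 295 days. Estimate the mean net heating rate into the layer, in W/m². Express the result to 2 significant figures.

210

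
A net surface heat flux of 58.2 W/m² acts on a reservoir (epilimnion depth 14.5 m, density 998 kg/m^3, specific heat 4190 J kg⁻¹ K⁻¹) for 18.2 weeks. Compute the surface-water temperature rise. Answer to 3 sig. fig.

Areal heat capacity C = ρ c_p D = 998 × 4190 × 14.5 = 6.06×10^7 J m⁻² K⁻¹.
Net heat input Q = F Δt = 58.2 × (18.2 weeks × 6.048×10^5 s/week) = 6.41×10^8 J/m².
ΔT = Q / C = 6.41×10^8 / 6.06×10^7 = 10.6 K.

10.6 K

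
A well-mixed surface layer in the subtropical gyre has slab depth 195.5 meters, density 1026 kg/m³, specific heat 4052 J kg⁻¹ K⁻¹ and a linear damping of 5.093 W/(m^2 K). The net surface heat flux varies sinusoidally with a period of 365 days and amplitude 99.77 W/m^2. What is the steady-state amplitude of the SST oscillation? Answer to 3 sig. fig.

0.616 K

Areal heat capacity C = ρ c_p D = 1026 × 4052 × 195.5 = 8.13×10^8 J/(m^2 K).
Angular frequency ω = 2π / T = 2π / 3.15×10^7 s = 1.99×10^-7 s⁻¹.
√((Cω)² + λ²) = √((162)² + 5.093²) = 162 W/(m²·K).
Amplitude A = F₀ / √((Cω)²+λ²) = 99.77 / 162 = 0.616 K.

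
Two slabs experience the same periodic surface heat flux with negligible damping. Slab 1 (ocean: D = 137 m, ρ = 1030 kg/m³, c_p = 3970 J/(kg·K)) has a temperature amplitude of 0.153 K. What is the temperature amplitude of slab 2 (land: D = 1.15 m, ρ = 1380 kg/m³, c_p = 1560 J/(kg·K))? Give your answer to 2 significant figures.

C_ocean = 5.60×10^8 J/(m²·K); C_land = 2.48×10^6 J/(m²·K).
A ∝ 1/C ⇒ A_land = A_ocean × C_ocean/C_land = 0.153 × 226 = 34.6 K.

35 K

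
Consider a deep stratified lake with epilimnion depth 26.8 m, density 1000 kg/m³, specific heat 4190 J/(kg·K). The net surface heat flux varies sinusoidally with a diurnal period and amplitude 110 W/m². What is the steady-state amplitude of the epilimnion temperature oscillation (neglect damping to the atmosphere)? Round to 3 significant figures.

Areal heat capacity C = ρ c_p D = 1000 × 4190 × 26.8 = 1.12×10^8 J/(m^2 K).
Angular frequency ω = 2π / T = 2π / 86400 s = 7.27×10^-5 s⁻¹.
Cω = 1.12×10^8 × 7.27×10^-5 = 8170 W/(m²·K).
Amplitude A = F₀ / (Cω) = 110 / 8170 = 0.0135 K.

0.0135 K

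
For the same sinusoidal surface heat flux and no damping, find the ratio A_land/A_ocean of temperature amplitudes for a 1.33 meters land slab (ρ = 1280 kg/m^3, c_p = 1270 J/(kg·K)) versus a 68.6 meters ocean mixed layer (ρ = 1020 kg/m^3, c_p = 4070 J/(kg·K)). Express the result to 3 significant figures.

132

C_ocean = 1020 × 4070 × 68.6 = 2.85×10^8 J/(m²·K).
C_land = 1280 × 1270 × 1.33 = 2.16×10^6 J/(m²·K).
Undamped amplitude ∝ 1/C, so A_land/A_ocean = C_ocean/C_land = 132.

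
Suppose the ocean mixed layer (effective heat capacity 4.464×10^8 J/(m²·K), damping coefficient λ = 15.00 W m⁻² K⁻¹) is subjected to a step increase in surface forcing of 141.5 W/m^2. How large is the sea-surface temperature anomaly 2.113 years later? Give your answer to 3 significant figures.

8.43 K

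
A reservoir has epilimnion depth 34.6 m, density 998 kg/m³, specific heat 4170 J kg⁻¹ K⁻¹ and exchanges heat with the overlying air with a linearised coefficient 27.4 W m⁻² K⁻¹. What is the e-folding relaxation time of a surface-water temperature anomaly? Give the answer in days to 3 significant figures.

Areal heat capacity C = ρ c_p D = 998 × 4170 × 34.6 = 1.44×10^8 J/(m^2 K).
Relaxation time τ = C / λ = 1.44×10^8 / 27.4 = 5.26×10^6 s.
In days: 5.26×10^6 s / (86400 s/day) = 60.8 days.

60.8 days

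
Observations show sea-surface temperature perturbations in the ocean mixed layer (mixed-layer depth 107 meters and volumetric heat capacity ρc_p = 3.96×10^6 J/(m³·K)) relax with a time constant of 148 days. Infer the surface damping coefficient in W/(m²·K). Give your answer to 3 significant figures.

33.1

Areal heat capacity C = ρc_p × D = 3.96×10^6 × 107 = 4.24×10^8 J/(m²·K).
τ = 148 days = 1.28×10^7 s.
λ = C / τ = 4.24×10^8 / 1.28×10^7 = 33.1 W/(m²·K).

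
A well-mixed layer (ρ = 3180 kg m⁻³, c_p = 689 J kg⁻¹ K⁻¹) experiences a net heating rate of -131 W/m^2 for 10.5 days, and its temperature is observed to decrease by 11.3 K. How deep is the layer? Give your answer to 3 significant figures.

Heat input Q = F Δt = -131 × 9.07×10^5 s = -1.19×10^8 J/m².
Required areal heat capacity C = Q / ΔT = 1.05×10^7 J/(m²·K).
Depth D = C / (ρ c_p) = 1.05×10^7 / (3180 × 689) = 4.80 m.

4.80 m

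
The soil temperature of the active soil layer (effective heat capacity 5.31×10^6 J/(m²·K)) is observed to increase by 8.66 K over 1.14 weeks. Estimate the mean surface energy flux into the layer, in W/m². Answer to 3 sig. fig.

66.7

Areal heat capacity C = 5.31×10^6 J/(m²·K) (given).
Required heat per unit area: Q = C ΔT = 5.31×10^6 × 8.66 = 4.60×10^7 J/m².
Flux F = Q / Δt = 4.60×10^7 / 6.89×10^5 s = 66.7 W/m².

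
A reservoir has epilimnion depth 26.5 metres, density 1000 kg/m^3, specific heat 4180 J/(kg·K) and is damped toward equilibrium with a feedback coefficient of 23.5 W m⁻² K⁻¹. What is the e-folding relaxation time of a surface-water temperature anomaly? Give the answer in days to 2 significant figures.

Areal heat capacity C = ρ c_p D = 1000 × 4180 × 26.5 = 1.11×10^8 J/(m^2 K).
Relaxation time τ = C / λ = 1.11×10^8 / 23.5 = 4.71×10^6 s.
In days: 4.71×10^6 s / (86400 s/day) = 54.6 days.

55 days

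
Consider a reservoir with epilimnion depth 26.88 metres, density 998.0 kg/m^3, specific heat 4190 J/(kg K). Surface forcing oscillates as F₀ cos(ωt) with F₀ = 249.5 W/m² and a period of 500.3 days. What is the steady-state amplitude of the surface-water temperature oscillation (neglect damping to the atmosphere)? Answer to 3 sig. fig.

15.3 K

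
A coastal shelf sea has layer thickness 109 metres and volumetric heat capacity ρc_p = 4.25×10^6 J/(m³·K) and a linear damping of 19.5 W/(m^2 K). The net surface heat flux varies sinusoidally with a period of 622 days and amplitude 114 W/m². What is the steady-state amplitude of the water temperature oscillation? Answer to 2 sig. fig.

Areal heat capacity C = ρc_p × D = 4.25×10^6 × 109 = 4.63×10^8 J m⁻² K⁻¹.
Angular frequency ω = 2π / T = 2π / 5.37×10^7 s = 1.17×10^-7 s⁻¹.
√((Cω)² + λ²) = √((54.2)² + 19.5²) = 57.6 W/(m²·K).
Amplitude A = F₀ / √((Cω)²+λ²) = 114 / 57.6 = 1.98 K.

2.0 K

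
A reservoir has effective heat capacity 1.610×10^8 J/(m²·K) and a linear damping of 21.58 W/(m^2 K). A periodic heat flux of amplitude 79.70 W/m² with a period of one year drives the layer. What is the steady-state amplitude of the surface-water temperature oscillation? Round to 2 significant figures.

2.1 K

Areal heat capacity C = 1.610×10^8 J/(m²·K) (given).
Angular frequency ω = 2π / T = 2π / 3.15×10^7 s = 1.99×10^-7 s⁻¹.
√((Cω)² + λ²) = √((32.1)² + 21.58²) = 38.7 W/(m²·K).
Amplitude A = F₀ / √((Cω)²+λ²) = 79.70 / 38.7 = 2.06 K.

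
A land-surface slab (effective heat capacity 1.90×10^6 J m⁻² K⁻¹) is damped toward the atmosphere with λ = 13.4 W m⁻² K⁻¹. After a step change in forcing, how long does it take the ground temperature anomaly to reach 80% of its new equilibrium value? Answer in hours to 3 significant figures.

63.4 hours

Areal heat capacity C = 1.90×10^6 J m⁻² K⁻¹ (given).
τ = C / λ = 1.90×10^6 / 13.4 = 1.42×10^5 s.
Fraction reached: 1 − e^(−t/τ) = 0.80 ⇒ t = −τ ln(1 − 0.80) = τ × 1.61.
t = 2.28×10^5 s = 63.4 hours.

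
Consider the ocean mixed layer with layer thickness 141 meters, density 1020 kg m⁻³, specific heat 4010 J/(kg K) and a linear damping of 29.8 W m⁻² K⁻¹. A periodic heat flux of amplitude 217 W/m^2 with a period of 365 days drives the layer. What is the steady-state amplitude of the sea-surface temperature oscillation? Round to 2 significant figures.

Areal heat capacity C = ρ c_p D = 1020 × 4010 × 141 = 5.77×10^8 J m⁻² K⁻¹.
Angular frequency ω = 2π / T = 2π / 3.15×10^7 s = 1.99×10^-7 s⁻¹.
√((Cω)² + λ²) = √((115)² + 29.8²) = 119 W/(m²·K).
Amplitude A = F₀ / √((Cω)²+λ²) = 217 / 119 = 1.83 K.

1.8 K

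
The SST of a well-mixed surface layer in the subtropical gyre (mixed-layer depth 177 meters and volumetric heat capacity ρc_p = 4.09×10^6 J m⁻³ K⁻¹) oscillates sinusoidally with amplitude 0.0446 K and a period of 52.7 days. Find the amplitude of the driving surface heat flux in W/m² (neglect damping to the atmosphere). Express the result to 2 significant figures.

Areal heat capacity C = ρc_p × D = 4.09×10^6 × 177 = 7.24×10^8 J/(m²·K).
ω = 2π / 4.55×10^6 s = 1.38×10^-6 s⁻¹.
Cω = 7.24×10^8 × 1.38×10^-6 = 999 W/(m²·K).
F₀ = A × Cω = 0.0446 × 999 = 44.6 W/m².

45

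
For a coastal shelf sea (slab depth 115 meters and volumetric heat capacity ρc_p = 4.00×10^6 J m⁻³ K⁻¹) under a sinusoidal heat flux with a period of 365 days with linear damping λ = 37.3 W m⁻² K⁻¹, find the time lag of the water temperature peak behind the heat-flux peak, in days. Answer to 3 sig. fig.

68.8 days

Areal heat capacity C = ρc_p × D = 4.00×10^6 × 115 = 4.60×10^8 J/(m²·K).
ω = 2π / 3.15×10^7 s = 1.99×10^-7 s⁻¹.
Phase lag φ = arctan(Cω/λ) = arctan(91.6/37.3) = 1.18 rad.
Time lag = φ / ω = 1.18 / 1.99×10^-7 = 5.94×10^6 s = 68.8 days.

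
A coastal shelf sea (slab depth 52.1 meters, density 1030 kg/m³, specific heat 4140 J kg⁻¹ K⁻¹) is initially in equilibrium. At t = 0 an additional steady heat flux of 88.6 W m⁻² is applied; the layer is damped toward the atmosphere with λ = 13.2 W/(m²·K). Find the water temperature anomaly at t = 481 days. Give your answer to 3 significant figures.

6.14 K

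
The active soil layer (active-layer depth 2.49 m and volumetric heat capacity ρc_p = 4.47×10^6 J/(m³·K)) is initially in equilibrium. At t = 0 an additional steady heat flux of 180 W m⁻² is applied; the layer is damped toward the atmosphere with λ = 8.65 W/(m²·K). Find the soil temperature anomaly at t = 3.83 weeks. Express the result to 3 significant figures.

Areal heat capacity C = ρc_p × D = 4.47×10^6 × 2.49 = 1.11×10^7 J m⁻² K⁻¹.
τ = C / λ = 1.11×10^7 / 8.65 = 1.29×10^6 s.
Equilibrium anomaly ΔT_eq = F / λ = 180 / 8.65 = 20.8 K.
t = 3.83 weeks = 2.32×10^6 s, so t/τ = 1.80.
ΔT(t) = ΔT_eq (1 − e^(−t/τ)) = 20.8 × (1 − e^−1.80) = 17.4 K.

17.4 K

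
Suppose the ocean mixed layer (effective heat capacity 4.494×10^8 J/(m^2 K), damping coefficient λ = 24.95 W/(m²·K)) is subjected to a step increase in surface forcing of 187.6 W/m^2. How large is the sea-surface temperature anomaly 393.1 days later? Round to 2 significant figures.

Areal heat capacity C = 4.494×10^8 J/(m^2 K) (given).
τ = C / λ = 4.49×10^8 / 24.95 = 1.80×10^7 s.
Equilibrium anomaly ΔT_eq = F / λ = 187.6 / 24.95 = 7.52 K.
t = 393.1 days = 3.40×10^7 s, so t/τ = 1.89.
ΔT(t) = ΔT_eq (1 − e^(−t/τ)) = 7.52 × (1 − e^−1.89) = 6.38 K.

6.4 K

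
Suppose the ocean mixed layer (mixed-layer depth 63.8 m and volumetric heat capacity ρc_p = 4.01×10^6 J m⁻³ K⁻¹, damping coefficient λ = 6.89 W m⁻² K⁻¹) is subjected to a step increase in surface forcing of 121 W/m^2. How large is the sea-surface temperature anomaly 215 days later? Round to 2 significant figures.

Areal heat capacity C = ρc_p × D = 4.01×10^6 × 63.8 = 2.56×10^8 J m⁻² K⁻¹.
τ = C / λ = 2.56×10^8 / 6.89 = 3.71×10^7 s.
Equilibrium anomaly ΔT_eq = F / λ = 121 / 6.89 = 17.6 K.
t = 215 days = 1.86×10^7 s, so t/τ = 0.500.
ΔT(t) = ΔT_eq (1 − e^(−t/τ)) = 17.6 × (1 − e^−0.500) = 6.91 K.

6.9 K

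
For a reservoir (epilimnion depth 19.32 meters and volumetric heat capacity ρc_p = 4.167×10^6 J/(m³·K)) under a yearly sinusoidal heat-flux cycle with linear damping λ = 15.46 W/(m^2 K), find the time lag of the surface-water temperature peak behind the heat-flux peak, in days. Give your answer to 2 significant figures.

47 days

Areal heat capacity C = ρc_p × D = 4.167×10^6 × 19.32 = 8.05×10^7 J m⁻² K⁻¹.
ω = 2π / 3.15×10^7 s = 1.99×10^-7 s⁻¹.
Phase lag φ = arctan(Cω/λ) = arctan(16.0/15.46) = 0.804 rad.
Time lag = φ / ω = 0.804 / 1.99×10^-7 = 4.03×10^6 s = 46.7 days.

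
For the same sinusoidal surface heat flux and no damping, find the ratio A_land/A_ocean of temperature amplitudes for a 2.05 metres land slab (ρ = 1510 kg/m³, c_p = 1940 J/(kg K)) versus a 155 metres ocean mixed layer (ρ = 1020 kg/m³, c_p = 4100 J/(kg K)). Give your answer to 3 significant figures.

C_ocean = 1020 × 4100 × 155 = 6.48×10^8 J/(m²·K).
C_land = 1510 × 1940 × 2.05 = 6.01×10^6 J/(m²·K).
Undamped amplitude ∝ 1/C, so A_land/A_ocean = C_ocean/C_land = 108.

108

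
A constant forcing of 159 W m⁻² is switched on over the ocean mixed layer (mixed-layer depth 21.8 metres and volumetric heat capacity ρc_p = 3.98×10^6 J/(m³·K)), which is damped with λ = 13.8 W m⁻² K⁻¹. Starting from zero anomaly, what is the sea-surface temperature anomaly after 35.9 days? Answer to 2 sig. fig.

Areal heat capacity C = ρc_p × D = 3.98×10^6 × 21.8 = 8.68×10^7 J m⁻² K⁻¹.
τ = C / λ = 8.68×10^7 / 13.8 = 6.29×10^6 s.
Equilibrium anomaly ΔT_eq = F / λ = 159 / 13.8 = 11.5 K.
t = 35.9 days = 3.10×10^6 s, so t/τ = 0.493.
ΔT(t) = ΔT_eq (1 − e^(−t/τ)) = 11.5 × (1 − e^−0.493) = 4.49 K.

4.5 K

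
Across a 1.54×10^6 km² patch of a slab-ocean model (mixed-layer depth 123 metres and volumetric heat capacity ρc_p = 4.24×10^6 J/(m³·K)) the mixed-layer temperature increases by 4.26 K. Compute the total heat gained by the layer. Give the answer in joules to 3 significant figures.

Areal heat capacity C = ρc_p × D = 4.24×10^6 × 123 = 5.22×10^8 J/(m²·K).
Heat per unit area: q = C ΔT = 5.22×10^8 × 4.26 = 2.22×10^9 J/m².
Total heat: Q = q × A = 2.22×10^9 × (1.54×10^6 × 10⁶ m²) = 3.42×10^21 J.

3.42×10^21 J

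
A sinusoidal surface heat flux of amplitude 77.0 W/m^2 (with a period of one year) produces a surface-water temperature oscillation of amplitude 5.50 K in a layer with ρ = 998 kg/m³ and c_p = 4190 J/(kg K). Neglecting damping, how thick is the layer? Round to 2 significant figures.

ω = 2π / 3.15×10^7 s = 1.99×10^-7 s⁻¹.
Required C = F₀ / (A ω) = 77.0 / (5.50 × 1.99×10^-7) = 7.03×10^7 J/(m²·K).
D = C / (ρ c_p) = 7.03×10^7 / (998 × 4190) = 16.8 m.

17 m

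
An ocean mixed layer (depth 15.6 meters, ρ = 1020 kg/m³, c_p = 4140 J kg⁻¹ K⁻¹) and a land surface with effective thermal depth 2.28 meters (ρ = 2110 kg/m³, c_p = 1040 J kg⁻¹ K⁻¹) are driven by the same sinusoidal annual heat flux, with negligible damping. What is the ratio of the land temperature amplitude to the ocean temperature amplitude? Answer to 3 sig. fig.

13.2

C_ocean = 1020 × 4140 × 15.6 = 6.59×10^7 J/(m²·K).
C_land = 2110 × 1040 × 2.28 = 5.00×10^6 J/(m²·K).
Undamped amplitude ∝ 1/C, so A_land/A_ocean = C_ocean/C_land = 13.2.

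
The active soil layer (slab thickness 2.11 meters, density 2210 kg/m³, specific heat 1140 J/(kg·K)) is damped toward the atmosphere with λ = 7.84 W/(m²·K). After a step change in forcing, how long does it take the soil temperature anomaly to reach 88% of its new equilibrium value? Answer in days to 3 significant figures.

16.6 days

Areal heat capacity C = ρ c_p D = 2210 × 1140 × 2.11 = 5.32×10^6 J/(m²·K).
τ = C / λ = 5.32×10^6 / 7.84 = 6.78×10^5 s.
Fraction reached: 1 − e^(−t/τ) = 0.88 ⇒ t = −τ ln(1 − 0.88) = τ × 2.12.
t = 1.44×10^6 s = 16.6 days.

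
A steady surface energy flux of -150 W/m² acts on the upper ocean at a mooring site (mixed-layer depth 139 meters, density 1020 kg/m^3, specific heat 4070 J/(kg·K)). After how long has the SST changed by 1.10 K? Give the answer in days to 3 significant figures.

49.0 days

Areal heat capacity C = ρ c_p D = 1020 × 4070 × 139 = 5.77×10^8 J m⁻² K⁻¹.
Time required: Δt = C ΔT / F = 5.77×10^8 × -1.10 / -150 = 4.23×10^6 s.
In days: 4.23×10^6 s / (86400 s/day) = 49.0 days.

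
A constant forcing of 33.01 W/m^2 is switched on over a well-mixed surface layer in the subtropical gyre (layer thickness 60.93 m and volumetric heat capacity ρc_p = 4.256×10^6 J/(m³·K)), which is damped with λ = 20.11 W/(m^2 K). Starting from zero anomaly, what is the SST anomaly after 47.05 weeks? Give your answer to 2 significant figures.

1.5 K

Areal heat capacity C = ρc_p × D = 4.256×10^6 × 60.93 = 2.59×10^8 J m⁻² K⁻¹.
τ = C / λ = 2.59×10^8 / 20.11 = 1.29×10^7 s.
Equilibrium anomaly ΔT_eq = F / λ = 33.01 / 20.11 = 1.64 K.
t = 47.05 weeks = 2.85×10^7 s, so t/τ = 2.21.
ΔT(t) = ΔT_eq (1 − e^(−t/τ)) = 1.64 × (1 − e^−2.21) = 1.46 K.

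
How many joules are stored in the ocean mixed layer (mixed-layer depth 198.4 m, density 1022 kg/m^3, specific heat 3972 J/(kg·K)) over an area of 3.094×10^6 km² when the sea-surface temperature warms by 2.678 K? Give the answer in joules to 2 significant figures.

Areal heat capacity C = ρ c_p D = 1022 × 3972 × 198.4 = 8.05×10^8 J/(m^2 K).
Heat per unit area: q = C ΔT = 8.05×10^8 × 2.678 = 2.16×10^9 J/m².
Total heat: Q = q × A = 2.16×10^9 × (3.094×10^6 × 10⁶ m²) = 6.67×10^21 J.

6.7×10^21 J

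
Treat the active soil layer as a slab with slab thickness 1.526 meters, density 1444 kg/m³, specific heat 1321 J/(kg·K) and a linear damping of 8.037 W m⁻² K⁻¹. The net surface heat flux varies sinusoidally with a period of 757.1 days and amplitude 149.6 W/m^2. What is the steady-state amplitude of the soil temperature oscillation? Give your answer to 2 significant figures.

19 K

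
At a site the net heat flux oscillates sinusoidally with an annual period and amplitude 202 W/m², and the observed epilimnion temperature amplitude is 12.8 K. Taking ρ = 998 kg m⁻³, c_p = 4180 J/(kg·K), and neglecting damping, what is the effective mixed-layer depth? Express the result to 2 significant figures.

19 m

ω = 2π / 3.15×10^7 s = 1.99×10^-7 s⁻¹.
Required C = F₀ / (A ω) = 202 / (12.8 × 1.99×10^-7) = 7.92×10^7 J/(m²·K).
D = C / (ρ c_p) = 7.92×10^7 / (998 × 4180) = 19.0 m.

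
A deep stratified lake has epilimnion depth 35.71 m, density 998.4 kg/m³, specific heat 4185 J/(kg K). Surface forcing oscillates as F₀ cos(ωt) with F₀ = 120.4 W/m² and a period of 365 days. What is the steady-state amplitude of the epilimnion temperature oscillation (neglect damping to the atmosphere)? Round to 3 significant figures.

4.05 K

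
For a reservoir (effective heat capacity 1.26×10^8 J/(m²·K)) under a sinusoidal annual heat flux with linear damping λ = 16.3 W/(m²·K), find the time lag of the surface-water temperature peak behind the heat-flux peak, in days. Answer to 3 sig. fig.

Areal heat capacity C = 1.26×10^8 J/(m²·K) (given).
ω = 2π / 3.15×10^7 s = 1.99×10^-7 s⁻¹.
Phase lag φ = arctan(Cω/λ) = arctan(25.1/16.3) = 0.995 rad.
Time lag = φ / ω = 0.995 / 1.99×10^-7 = 4.99×10^6 s = 57.8 days.

57.8 days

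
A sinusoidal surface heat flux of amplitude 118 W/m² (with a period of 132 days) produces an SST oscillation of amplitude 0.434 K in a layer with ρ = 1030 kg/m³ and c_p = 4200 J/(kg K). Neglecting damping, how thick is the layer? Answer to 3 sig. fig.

ω = 2π / 1.14×10^7 s = 5.51×10^-7 s⁻¹.
Required C = F₀ / (A ω) = 118 / (0.434 × 5.51×10^-7) = 4.94×10^8 J/(m²·K).
D = C / (ρ c_p) = 4.94×10^8 / (1030 × 4200) = 114 m.

114 m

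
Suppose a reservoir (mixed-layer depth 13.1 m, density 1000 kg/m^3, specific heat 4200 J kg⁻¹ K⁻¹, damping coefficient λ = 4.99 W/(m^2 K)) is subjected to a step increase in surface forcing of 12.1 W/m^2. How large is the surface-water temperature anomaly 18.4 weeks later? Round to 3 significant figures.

Areal heat capacity C = ρ c_p D = 1000 × 4200 × 13.1 = 5.50×10^7 J/(m²·K).
τ = C / λ = 5.50×10^7 / 4.99 = 1.10×10^7 s.
Equilibrium anomaly ΔT_eq = F / λ = 12.1 / 4.99 = 2.42 K.
t = 18.4 weeks = 1.11×10^7 s, so t/τ = 1.01.
ΔT(t) = ΔT_eq (1 − e^(−t/τ)) = 2.42 × (1 − e^−1.01) = 1.54 K.

1.54 K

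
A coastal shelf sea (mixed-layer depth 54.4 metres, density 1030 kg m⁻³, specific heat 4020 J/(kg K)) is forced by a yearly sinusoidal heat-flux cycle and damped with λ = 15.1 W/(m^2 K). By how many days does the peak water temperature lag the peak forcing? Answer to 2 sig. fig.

72 days

Areal heat capacity C = ρ c_p D = 1030 × 4020 × 54.4 = 2.25×10^8 J/(m²·K).
ω = 2π / 3.15×10^7 s = 1.99×10^-7 s⁻¹.
Phase lag φ = arctan(Cω/λ) = arctan(44.9/15.1) = 1.25 rad.
Time lag = φ / ω = 1.25 / 1.99×10^-7 = 6.25×10^6 s = 72.4 days.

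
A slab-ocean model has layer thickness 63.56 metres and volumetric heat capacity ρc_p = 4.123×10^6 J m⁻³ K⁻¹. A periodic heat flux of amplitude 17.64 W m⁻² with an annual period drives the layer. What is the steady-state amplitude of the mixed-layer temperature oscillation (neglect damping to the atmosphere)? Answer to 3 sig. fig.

0.338 K

Areal heat capacity C = ρc_p × D = 4.123×10^6 × 63.56 = 2.62×10^8 J/(m²·K).
Angular frequency ω = 2π / T = 2π / 3.15×10^7 s = 1.99×10^-7 s⁻¹.
Cω = 2.62×10^8 × 1.99×10^-7 = 52.2 W/(m²·K).
Amplitude A = F₀ / (Cω) = 17.64 / 52.2 = 0.338 K.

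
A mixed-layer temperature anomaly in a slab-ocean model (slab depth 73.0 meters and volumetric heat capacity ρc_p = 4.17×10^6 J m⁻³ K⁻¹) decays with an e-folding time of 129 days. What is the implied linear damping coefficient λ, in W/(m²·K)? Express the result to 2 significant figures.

27

Areal heat capacity C = ρc_p × D = 4.17×10^6 × 73.0 = 3.04×10^8 J/(m^2 K).
τ = 129 days = 1.11×10^7 s.
λ = C / τ = 3.04×10^8 / 1.11×10^7 = 27.3 W/(m²·K).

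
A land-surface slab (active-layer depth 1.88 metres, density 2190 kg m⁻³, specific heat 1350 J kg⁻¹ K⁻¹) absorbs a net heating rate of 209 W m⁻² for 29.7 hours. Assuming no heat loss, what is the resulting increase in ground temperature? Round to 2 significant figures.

4.0 K

Areal heat capacity C = ρ c_p D = 2190 × 1350 × 1.88 = 5.56×10^6 J m⁻² K⁻¹.
Net heat input Q = F Δt = 209 × (29.7 hours × 3600 s/hour) = 2.23×10^7 J/m².
ΔT = Q / C = 2.23×10^7 / 5.56×10^6 = 4.02 K.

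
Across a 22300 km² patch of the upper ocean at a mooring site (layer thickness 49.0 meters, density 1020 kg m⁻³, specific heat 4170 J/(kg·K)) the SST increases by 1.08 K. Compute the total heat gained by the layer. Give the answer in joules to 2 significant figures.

5.0×10^18 J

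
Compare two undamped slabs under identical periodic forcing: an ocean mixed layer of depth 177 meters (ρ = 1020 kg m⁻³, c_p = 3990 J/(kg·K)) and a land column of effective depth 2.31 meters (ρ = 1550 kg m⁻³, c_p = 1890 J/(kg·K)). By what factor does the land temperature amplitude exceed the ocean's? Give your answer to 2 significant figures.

C_ocean = 1020 × 3990 × 177 = 7.20×10^8 J/(m²·K).
C_land = 1550 × 1890 × 2.31 = 6.77×10^6 J/(m²·K).
Undamped amplitude ∝ 1/C, so A_land/A_ocean = C_ocean/C_land = 106.

110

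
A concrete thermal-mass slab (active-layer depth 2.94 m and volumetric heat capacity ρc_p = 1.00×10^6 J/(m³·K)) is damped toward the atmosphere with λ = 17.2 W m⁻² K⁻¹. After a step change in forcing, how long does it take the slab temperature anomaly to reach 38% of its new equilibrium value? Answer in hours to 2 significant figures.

23 hours

Areal heat capacity C = ρc_p × D = 1.00×10^6 × 2.94 = 2.94×10^6 J/(m^2 K).
τ = C / λ = 2.94×10^6 / 17.2 = 1.71×10^5 s.
Fraction reached: 1 − e^(−t/τ) = 0.38 ⇒ t = −τ ln(1 − 0.38) = τ × 0.478.
t = 81700 s = 22.7 hours.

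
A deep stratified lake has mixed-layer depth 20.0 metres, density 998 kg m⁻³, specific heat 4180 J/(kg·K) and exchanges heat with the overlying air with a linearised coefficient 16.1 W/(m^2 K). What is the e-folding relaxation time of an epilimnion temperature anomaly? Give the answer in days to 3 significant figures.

60.0 days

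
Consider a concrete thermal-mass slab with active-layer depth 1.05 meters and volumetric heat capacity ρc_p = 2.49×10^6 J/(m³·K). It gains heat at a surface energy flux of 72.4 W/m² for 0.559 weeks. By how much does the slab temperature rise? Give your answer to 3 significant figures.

9.36 K

Areal heat capacity C = ρc_p × D = 2.49×10^6 × 1.05 = 2.61×10^6 J m⁻² K⁻¹.
Net heat input Q = F Δt = 72.4 × (0.559 weeks × 6.048×10^5 s/week) = 2.45×10^7 J/m².
ΔT = Q / C = 2.45×10^7 / 2.61×10^6 = 9.36 K.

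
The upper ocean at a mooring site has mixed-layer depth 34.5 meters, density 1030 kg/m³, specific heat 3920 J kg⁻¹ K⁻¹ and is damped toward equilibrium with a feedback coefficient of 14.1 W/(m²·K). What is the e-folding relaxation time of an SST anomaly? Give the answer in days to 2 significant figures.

110 days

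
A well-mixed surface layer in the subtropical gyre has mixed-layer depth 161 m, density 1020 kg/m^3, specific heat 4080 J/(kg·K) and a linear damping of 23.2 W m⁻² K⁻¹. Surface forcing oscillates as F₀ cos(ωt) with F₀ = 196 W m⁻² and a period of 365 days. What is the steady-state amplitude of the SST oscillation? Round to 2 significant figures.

Areal heat capacity C = ρ c_p D = 1020 × 4080 × 161 = 6.70×10^8 J m⁻² K⁻¹.
Angular frequency ω = 2π / T = 2π / 3.15×10^7 s = 1.99×10^-7 s⁻¹.
√((Cω)² + λ²) = √((133)² + 23.2²) = 135 W/(m²·K).
Amplitude A = F₀ / √((Cω)²+λ²) = 196 / 135 = 1.45 K.

1.4 K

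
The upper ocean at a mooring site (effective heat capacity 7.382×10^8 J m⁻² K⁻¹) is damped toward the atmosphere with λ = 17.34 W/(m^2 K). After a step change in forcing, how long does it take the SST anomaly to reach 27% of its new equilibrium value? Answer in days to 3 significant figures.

155 days

Areal heat capacity C = 7.382×10^8 J m⁻² K⁻¹ (given).
τ = C / λ = 7.38×10^8 / 17.34 = 4.26×10^7 s.
Fraction reached: 1 − e^(−t/τ) = 0.27 ⇒ t = −τ ln(1 − 0.27) = τ × 0.315.
t = 1.34×10^7 s = 155 days.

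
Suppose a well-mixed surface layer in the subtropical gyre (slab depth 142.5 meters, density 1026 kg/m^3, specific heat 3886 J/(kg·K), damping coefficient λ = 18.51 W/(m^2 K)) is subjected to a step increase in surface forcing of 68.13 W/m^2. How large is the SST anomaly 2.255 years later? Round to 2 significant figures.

Areal heat capacity C = ρ c_p D = 1026 × 3886 × 142.5 = 5.68×10^8 J m⁻² K⁻¹.
τ = C / λ = 5.68×10^8 / 18.51 = 3.07×10^7 s.
Equilibrium anomaly ΔT_eq = F / λ = 68.13 / 18.51 = 3.68 K.
t = 2.255 years = 7.12×10^7 s, so t/τ = 2.32.
ΔT(t) = ΔT_eq (1 − e^(−t/τ)) = 3.68 × (1 − e^−2.32) = 3.32 K.

3.3 K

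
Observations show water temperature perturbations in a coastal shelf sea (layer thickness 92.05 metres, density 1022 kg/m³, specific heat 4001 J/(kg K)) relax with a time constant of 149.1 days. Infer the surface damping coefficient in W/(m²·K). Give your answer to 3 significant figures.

29.2

Areal heat capacity C = ρ c_p D = 1022 × 4001 × 92.05 = 3.76×10^8 J m⁻² K⁻¹.
τ = 149.1 days = 1.29×10^7 s.
λ = C / τ = 3.76×10^8 / 1.29×10^7 = 29.2 W/(m²·K).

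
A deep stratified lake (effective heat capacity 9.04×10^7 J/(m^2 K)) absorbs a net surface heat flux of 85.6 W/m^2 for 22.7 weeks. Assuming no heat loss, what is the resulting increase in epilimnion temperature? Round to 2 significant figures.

13 K

Areal heat capacity C = 9.04×10^7 J/(m^2 K) (given).
Net heat input Q = F Δt = 85.6 × (22.7 weeks × 6.048×10^5 s/week) = 1.18×10^9 J/m².
ΔT = Q / C = 1.18×10^9 / 9.04×10^7 = 13.0 K.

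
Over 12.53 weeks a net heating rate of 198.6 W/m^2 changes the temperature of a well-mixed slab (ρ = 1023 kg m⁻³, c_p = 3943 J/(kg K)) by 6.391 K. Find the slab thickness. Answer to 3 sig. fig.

58.4 m

Heat input Q = F Δt = 198.6 × 7.58×10^6 s = 1.51×10^9 J/m².
Required areal heat capacity C = Q / ΔT = 2.35×10^8 J/(m²·K).
Depth D = C / (ρ c_p) = 2.35×10^8 / (1023 × 3943) = 58.4 m.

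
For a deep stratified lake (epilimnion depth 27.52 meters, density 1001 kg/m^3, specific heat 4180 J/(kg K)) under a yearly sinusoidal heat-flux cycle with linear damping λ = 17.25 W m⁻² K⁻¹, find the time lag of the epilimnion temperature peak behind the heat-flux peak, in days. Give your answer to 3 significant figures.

53.8 days

Areal heat capacity C = ρ c_p D = 1001 × 4180 × 27.52 = 1.15×10^8 J/(m²·K).
ω = 2π / 3.15×10^7 s = 1.99×10^-7 s⁻¹.
Phase lag φ = arctan(Cω/λ) = arctan(22.9/17.25) = 0.926 rad.
Time lag = φ / ω = 0.926 / 1.99×10^-7 = 4.65×10^6 s = 53.8 days.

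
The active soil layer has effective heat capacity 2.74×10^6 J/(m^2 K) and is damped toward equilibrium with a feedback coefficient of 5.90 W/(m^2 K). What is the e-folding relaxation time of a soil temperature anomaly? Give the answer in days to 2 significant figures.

5.4 days

Areal heat capacity C = 2.74×10^6 J/(m^2 K) (given).
Relaxation time τ = C / λ = 2.74×10^6 / 5.90 = 4.64×10^5 s.
In days: 4.64×10^5 s / (86400 s/day) = 5.38 days.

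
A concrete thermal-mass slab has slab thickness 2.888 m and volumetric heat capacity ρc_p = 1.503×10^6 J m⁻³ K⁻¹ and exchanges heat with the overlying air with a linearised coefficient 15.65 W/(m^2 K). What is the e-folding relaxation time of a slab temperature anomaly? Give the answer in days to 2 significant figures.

3.2 days

Areal heat capacity C = ρc_p × D = 1.503×10^6 × 2.888 = 4.34×10^6 J/(m²·K).
Relaxation time τ = C / λ = 4.34×10^6 / 15.65 = 2.77×10^5 s.
In days: 2.77×10^5 s / (86400 s/day) = 3.21 days.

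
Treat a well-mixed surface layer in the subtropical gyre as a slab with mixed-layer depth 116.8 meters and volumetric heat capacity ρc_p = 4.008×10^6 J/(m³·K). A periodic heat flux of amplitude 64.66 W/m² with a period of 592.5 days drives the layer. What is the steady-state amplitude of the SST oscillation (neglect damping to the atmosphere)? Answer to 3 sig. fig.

Areal heat capacity C = ρc_p × D = 4.008×10^6 × 116.8 = 4.68×10^8 J/(m^2 K).
Angular frequency ω = 2π / T = 2π / 5.12×10^7 s = 1.23×10^-7 s⁻¹.
Cω = 4.68×10^8 × 1.23×10^-7 = 57.5 W/(m²·K).
Amplitude A = F₀ / (Cω) = 64.66 / 57.5 = 1.13 K.

1.13 K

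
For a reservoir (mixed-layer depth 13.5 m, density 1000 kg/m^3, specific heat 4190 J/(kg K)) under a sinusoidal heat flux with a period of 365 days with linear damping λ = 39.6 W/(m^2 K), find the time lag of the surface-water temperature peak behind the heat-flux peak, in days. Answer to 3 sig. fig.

Areal heat capacity C = ρ c_p D = 1000 × 4190 × 13.5 = 5.66×10^7 J m⁻² K⁻¹.
ω = 2π / 3.15×10^7 s = 1.99×10^-7 s⁻¹.
Phase lag φ = arctan(Cω/λ) = arctan(11.3/39.6) = 0.277 rad.
Time lag = φ / ω = 0.277 / 1.99×10^-7 = 1.39×10^6 s = 16.1 days.

16.1 days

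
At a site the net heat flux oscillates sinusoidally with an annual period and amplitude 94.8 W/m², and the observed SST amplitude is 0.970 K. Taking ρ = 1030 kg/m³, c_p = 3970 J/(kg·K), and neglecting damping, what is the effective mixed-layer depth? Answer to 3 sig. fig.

120 m

ω = 2π / 3.15×10^7 s = 1.99×10^-7 s⁻¹.
Required C = F₀ / (A ω) = 94.8 / (0.970 × 1.99×10^-7) = 4.91×10^8 J/(m²·K).
D = C / (ρ c_p) = 4.91×10^8 / (1030 × 3970) = 120 m.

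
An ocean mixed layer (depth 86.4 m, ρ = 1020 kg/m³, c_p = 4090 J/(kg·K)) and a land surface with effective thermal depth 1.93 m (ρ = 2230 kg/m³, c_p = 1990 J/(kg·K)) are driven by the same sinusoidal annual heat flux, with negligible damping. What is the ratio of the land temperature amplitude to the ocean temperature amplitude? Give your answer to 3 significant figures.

42.1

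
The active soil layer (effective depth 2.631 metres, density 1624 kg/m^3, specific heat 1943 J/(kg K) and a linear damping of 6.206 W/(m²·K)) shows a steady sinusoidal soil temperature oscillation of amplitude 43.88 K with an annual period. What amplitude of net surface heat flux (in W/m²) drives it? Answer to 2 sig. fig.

Areal heat capacity C = ρ c_p D = 1624 × 1943 × 2.631 = 8.30×10^6 J/(m²·K).
ω = 2π / 3.15×10^7 s = 1.99×10^-7 s⁻¹.
√((Cω)² + λ²) = √((1.65)² + 6.206²) = 6.42 W/(m²·K).
F₀ = A × √((Cω)²+λ²) = 43.88 × 6.42 = 282 W/m².

280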